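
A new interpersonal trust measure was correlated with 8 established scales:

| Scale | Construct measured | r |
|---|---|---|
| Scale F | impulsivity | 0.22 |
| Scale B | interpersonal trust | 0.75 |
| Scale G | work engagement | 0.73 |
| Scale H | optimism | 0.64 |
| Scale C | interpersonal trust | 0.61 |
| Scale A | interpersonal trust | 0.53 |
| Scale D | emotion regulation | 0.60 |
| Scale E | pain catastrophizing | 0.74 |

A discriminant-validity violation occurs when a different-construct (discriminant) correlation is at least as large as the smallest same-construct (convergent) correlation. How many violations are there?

4

Convergent (same construct = interpersonal trust): Scale B, Scale C, Scale A.
Smallest convergent = 0.53. Discriminant values: 0.22, 0.73, 0.64, 0.60, 0.74; count ≥ 0.53 → 4.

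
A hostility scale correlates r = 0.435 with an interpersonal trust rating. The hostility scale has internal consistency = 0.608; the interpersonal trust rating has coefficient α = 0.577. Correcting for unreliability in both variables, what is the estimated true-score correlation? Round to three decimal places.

0.734

r_true = r_obs / √(r_xx · r_yy) = 0.435 / √(0.608 × 0.577) = 0.435 / √0.350816 = 0.435 / 0.5923 ≈ 0.734.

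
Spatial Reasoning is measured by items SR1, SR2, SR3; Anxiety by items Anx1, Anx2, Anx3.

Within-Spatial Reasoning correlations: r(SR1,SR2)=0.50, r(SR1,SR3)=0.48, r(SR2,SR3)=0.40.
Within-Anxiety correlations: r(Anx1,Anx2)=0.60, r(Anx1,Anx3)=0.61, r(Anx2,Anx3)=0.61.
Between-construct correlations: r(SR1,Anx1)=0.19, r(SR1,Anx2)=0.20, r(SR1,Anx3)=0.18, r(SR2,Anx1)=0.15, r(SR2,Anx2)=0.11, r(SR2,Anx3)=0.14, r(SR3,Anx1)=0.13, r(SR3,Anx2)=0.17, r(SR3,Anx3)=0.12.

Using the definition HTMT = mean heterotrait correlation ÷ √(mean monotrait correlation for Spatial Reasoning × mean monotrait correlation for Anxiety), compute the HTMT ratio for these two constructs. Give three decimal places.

Between-construct mean = 1.39/9 = 0.1544.
Mean within-SR = 1.38/3 = 0.4600; mean within-Anx = 1.82/3 = 0.6067.
Geometric mean = √(0.4600 × 0.6067) = 0.5283.
HTMT = 0.1544 / 0.5283 = 0.292.

0.292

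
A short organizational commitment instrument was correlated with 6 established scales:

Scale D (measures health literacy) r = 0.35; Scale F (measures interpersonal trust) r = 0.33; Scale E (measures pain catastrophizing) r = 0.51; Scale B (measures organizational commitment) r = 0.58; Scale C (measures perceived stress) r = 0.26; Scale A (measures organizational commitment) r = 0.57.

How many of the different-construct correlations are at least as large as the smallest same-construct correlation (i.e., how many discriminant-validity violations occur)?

Convergent (same construct = organizational commitment): Scale B, Scale A.
Smallest convergent = 0.57. Discriminant values: 0.35, 0.33, 0.51, 0.26; count ≥ 0.57 → 0.

0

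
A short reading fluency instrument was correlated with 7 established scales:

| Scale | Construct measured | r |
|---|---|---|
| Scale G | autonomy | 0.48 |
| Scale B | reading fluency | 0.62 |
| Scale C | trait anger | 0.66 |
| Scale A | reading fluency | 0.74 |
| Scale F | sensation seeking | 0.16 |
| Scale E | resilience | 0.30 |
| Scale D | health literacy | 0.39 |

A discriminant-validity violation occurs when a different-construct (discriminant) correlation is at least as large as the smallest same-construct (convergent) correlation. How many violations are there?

Convergent (same construct = reading fluency): Scale B, Scale A.
Smallest convergent = 0.62. Discriminant values: 0.48, 0.66, 0.16, 0.30, 0.39; count ≥ 0.62 → 1.

1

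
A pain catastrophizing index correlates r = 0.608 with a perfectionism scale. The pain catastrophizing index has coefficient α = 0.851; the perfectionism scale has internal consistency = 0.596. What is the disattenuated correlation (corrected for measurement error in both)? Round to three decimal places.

r_true = r_obs / √(r_xx · r_yy) = 0.608 / √(0.851 × 0.596) = 0.608 / √0.507196 = 0.608 / 0.7122 ≈ 0.854.

0.854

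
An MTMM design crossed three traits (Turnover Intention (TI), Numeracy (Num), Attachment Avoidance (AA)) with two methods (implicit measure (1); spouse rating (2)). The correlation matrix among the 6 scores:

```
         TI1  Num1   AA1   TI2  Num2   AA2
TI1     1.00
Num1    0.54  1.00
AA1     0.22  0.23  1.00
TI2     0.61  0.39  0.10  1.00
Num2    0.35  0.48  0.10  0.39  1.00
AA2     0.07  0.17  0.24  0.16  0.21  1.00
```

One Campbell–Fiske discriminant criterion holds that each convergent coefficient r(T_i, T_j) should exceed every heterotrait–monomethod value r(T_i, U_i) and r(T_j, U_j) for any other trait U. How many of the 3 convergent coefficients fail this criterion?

Convergent coefficients and their comparison sets:
TI (methods 1·2): 0.61 vs {0.54, 0.39, 0.22, 0.16} → pass.
Num (methods 1·2): 0.48 vs {0.54, 0.39, 0.23, 0.21} → fail.
AA (methods 1·2): 0.24 vs {0.22, 0.16, 0.23, 0.21} → pass.
1 of 3 fail.

1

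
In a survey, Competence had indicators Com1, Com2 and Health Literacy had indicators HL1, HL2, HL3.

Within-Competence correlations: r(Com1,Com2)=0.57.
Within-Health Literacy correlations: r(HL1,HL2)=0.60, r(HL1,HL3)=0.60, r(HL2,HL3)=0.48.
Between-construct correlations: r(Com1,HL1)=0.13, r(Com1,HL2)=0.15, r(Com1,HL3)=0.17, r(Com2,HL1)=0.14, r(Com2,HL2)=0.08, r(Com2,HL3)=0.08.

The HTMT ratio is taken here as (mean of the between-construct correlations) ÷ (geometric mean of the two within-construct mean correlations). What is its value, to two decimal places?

0.22

Mean heterotrait r = 0.75/6 = 0.1250.
Mean within-Com = 0.57/1 = 0.5700; mean within-HL = 1.68/3 = 0.5600.
Geometric mean = √(0.5700 × 0.5600) = 0.5650.
HTMT = 0.1250 / 0.5650 = 0.22.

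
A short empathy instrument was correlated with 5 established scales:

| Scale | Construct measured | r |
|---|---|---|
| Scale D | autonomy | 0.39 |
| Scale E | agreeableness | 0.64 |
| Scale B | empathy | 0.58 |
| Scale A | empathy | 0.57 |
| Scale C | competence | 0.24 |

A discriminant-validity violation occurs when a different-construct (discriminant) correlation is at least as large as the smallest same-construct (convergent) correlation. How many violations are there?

Convergent (same construct = empathy): Scale B, Scale A.
Smallest convergent = 0.57. Discriminant values: 0.39, 0.64, 0.24; count ≥ 0.57 → 1.

1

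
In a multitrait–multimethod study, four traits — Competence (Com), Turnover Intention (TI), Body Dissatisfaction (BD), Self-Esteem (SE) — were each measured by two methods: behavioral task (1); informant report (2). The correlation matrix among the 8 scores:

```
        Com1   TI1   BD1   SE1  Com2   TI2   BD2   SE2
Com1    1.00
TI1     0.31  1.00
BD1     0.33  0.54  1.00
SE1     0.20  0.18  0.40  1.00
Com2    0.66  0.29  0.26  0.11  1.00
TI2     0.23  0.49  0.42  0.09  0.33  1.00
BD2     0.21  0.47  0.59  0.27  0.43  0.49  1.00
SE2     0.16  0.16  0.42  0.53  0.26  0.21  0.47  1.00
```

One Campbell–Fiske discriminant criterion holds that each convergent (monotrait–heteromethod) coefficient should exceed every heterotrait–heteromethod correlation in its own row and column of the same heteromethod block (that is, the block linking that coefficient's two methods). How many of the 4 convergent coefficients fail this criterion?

Checking each validity diagonal entry against its comparison values:
Com (methods 1·2): 0.66 vs {0.23, 0.29, 0.21, 0.26, 0.16, 0.11} → pass.
TI (methods 1·2): 0.49 vs {0.29, 0.23, 0.47, 0.42, 0.16, 0.09} → pass.
BD (methods 1·2): 0.59 vs {0.26, 0.21, 0.42, 0.47, 0.42, 0.27} → pass.
SE (methods 1·2): 0.53 vs {0.11, 0.16, 0.09, 0.16, 0.27, 0.42} → pass.
0 of 4 fail.

0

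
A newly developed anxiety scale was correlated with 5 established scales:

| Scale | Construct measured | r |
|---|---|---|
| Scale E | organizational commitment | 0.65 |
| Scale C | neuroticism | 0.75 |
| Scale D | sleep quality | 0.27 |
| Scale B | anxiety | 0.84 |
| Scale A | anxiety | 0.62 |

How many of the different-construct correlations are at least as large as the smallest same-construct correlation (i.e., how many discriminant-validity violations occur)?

Convergent (same construct = anxiety): Scale B, Scale A.
Smallest convergent = 0.62. Discriminant values: 0.65, 0.75, 0.27; count ≥ 0.62 → 2.

2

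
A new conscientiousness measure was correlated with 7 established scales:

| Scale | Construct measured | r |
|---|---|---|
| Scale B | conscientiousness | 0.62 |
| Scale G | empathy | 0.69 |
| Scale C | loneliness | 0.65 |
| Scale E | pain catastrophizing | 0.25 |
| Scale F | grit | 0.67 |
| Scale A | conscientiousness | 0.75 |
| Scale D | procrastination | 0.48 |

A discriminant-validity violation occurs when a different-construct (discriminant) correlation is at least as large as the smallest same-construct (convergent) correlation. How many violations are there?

3

Convergent (same construct = conscientiousness): Scale B, Scale A.
Smallest convergent = 0.62. Discriminant values: 0.69, 0.65, 0.25, 0.67, 0.48; count ≥ 0.62 → 3.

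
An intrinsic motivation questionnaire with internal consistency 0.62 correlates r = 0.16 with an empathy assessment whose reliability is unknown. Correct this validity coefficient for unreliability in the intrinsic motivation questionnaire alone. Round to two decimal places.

Single correction: r_c = r_obs / √r_xx = 0.16 / √0.62 = 0.16 / 0.7874 ≈ 0.20.

0.20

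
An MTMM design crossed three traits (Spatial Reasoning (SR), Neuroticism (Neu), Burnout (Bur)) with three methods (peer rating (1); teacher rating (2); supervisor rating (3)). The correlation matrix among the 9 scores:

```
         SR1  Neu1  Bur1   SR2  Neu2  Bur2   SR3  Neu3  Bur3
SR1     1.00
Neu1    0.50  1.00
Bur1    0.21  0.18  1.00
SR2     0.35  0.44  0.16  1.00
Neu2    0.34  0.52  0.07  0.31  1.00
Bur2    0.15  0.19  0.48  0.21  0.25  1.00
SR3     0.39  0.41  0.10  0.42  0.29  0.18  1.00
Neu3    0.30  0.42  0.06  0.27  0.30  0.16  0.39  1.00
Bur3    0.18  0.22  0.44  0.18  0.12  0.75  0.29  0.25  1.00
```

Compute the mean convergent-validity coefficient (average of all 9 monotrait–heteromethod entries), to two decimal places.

Convergent values: 0.35, 0.39, 0.42, 0.52, 0.42, 0.30, 0.48, 0.44, 0.75; mean = 4.07/9 = 0.45.

0.45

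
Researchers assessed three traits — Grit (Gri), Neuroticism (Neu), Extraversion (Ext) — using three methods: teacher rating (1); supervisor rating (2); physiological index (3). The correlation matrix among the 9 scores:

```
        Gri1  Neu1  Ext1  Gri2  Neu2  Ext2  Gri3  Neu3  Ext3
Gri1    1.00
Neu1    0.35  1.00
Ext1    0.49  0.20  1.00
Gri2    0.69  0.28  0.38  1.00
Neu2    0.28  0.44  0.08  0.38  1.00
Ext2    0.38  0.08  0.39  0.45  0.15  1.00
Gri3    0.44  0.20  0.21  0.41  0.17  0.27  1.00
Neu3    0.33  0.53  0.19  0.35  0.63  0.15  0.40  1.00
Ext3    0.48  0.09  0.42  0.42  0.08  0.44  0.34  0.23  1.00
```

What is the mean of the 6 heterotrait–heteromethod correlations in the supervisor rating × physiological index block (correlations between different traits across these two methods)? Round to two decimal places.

HTHM values (method 2 × method 3): 0.35, 0.42, 0.17, 0.08, 0.27, 0.15; mean = 1.44/6 = 0.24.

0.24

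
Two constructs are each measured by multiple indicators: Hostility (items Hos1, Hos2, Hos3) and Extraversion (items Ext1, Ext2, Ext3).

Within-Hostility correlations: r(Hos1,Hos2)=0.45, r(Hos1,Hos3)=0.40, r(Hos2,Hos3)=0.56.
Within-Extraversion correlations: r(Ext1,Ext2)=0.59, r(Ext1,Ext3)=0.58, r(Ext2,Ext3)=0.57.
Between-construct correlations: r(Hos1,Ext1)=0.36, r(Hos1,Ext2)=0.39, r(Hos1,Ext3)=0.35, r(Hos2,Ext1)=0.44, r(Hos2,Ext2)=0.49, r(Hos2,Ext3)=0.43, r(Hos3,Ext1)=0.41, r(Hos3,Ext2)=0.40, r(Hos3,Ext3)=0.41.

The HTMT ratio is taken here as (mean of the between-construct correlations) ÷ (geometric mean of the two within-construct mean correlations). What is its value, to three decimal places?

Mean between = 3.68/9 = 0.4089.
Mean within-Hos = 1.41/3 = 0.4700; mean within-Ext = 1.74/3 = 0.5800.
Geometric mean = √(0.4700 × 0.5800) = 0.5221.
HTMT = 0.4089 / 0.5221 = 0.783.

0.783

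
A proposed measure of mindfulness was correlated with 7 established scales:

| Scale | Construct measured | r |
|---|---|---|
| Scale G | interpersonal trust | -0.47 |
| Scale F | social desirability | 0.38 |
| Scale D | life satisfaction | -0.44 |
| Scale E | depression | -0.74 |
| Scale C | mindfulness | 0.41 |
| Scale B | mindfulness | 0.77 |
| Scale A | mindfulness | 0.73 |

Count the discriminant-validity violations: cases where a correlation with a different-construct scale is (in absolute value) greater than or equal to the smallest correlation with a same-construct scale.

Convergent (same construct = mindfulness): Scale C, Scale B, Scale A.
Smallest convergent = 0.41. Discriminant |r|: 0.47, 0.38, 0.44, 0.74; count ≥ 0.41 → 3.

3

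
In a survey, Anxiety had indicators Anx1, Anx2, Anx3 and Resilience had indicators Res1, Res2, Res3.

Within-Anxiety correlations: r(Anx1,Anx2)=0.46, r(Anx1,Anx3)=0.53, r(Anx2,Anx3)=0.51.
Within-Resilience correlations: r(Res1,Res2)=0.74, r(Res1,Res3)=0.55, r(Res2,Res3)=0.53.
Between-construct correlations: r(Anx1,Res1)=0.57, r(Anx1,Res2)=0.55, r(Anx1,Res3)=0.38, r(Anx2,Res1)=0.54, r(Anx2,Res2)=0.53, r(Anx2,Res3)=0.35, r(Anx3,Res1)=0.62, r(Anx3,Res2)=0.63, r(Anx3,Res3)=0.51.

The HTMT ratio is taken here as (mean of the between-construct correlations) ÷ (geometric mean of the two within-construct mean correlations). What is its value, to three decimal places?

0.944

Mean heterotrait r = 4.68/9 = 0.5200.
Mean within-Anx = 1.50/3 = 0.5000; mean within-Res = 1.82/3 = 0.6067.
Geometric mean = √(0.5000 × 0.6067) = 0.5508.
HTMT = 0.5200 / 0.5508 = 0.944.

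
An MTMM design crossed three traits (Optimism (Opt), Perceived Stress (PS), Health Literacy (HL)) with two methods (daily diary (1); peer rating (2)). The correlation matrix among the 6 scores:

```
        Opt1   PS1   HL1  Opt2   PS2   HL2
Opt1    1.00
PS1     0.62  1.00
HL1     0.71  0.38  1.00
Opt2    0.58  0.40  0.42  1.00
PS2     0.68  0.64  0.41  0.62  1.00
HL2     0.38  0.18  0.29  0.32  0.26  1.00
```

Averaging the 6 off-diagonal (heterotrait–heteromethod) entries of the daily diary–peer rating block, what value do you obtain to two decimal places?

0.41

HTHM values (method 1 × method 2): 0.68, 0.38, 0.40, 0.18, 0.42, 0.41; mean = 2.47/6 = 0.41.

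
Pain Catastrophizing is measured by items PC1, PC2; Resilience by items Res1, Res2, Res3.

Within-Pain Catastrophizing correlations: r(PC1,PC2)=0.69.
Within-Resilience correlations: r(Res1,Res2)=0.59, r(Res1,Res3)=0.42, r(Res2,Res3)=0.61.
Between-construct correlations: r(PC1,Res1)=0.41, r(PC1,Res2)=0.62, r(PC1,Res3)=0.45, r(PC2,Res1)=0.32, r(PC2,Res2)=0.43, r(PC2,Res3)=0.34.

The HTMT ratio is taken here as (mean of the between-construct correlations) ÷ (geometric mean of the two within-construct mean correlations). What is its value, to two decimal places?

Between-construct mean = 2.57/6 = 0.4283.
Mean within-PC = 0.69/1 = 0.6900; mean within-Res = 1.62/3 = 0.5400.
Geometric mean = √(0.6900 × 0.5400) = 0.6104.
HTMT = 0.4283 / 0.6104 = 0.70.

0.70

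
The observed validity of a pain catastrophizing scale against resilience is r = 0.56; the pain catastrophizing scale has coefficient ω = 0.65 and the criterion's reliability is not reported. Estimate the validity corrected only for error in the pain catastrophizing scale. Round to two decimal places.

Single correction: r_c = r_obs / √r_xx = 0.56 / √0.65 = 0.56 / 0.8062 ≈ 0.69.

0.69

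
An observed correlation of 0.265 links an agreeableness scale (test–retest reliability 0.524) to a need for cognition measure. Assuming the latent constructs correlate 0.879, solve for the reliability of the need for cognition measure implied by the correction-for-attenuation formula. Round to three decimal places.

r_true = r_obs / √(r_xx · r_yy) ⇒ 0.879 = 0.265 / √(0.524 · r_yy).
√(0.524 · r_yy) = 0.265 / 0.879 = 0.3015; 0.524 · r_yy = 0.0909; r_yy = 0.0909 / 0.524 ≈ 0.173.

0.173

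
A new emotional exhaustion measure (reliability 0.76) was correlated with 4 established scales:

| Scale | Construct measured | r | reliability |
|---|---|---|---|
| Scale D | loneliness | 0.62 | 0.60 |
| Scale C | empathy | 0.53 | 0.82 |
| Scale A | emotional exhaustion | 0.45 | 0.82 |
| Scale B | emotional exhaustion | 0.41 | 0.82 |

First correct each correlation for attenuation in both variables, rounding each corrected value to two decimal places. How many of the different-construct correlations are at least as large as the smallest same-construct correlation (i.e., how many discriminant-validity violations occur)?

Disattenuated r (r / √(r_scale · r_new)):
  Scale D (disc): 0.62 / √(0.60·0.76) = 0.92
  Scale C (disc): 0.53 / √(0.82·0.76) = 0.67
  Scale A (conv): 0.45 / √(0.82·0.76) = 0.57
  Scale B (conv): 0.41 / √(0.82·0.76) = 0.52
Smallest convergent = 0.52. Discriminant values: 0.92, 0.67; count ≥ 0.52 → 2.

2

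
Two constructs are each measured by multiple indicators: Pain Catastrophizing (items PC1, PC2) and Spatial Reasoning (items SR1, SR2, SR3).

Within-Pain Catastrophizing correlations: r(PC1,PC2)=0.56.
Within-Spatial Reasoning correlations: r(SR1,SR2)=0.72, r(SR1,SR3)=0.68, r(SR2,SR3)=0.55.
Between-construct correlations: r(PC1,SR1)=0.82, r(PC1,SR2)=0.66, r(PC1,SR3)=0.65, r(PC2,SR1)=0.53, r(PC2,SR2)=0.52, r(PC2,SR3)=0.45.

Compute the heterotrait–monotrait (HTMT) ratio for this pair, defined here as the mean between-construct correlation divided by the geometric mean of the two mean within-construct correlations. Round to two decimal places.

1.00

Between-construct mean = 3.63/6 = 0.6050.
Mean within-PC = 0.56/1 = 0.5600; mean within-SR = 1.95/3 = 0.6500.
Geometric mean = √(0.5600 × 0.6500) = 0.6033.
HTMT = 0.6050 / 0.6033 = 1.00.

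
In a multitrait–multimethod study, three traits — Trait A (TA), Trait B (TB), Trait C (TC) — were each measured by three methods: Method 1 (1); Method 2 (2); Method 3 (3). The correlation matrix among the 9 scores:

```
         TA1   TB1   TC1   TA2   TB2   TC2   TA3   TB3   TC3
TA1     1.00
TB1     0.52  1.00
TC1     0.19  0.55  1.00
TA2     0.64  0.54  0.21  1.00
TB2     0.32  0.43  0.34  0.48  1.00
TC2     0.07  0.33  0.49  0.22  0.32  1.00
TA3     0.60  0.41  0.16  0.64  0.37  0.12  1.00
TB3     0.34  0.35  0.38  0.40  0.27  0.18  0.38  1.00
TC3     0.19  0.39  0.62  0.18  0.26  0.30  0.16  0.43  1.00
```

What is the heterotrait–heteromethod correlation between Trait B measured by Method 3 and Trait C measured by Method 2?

0.18

Different traits and methods: r(TB3, TC2) = 0.18.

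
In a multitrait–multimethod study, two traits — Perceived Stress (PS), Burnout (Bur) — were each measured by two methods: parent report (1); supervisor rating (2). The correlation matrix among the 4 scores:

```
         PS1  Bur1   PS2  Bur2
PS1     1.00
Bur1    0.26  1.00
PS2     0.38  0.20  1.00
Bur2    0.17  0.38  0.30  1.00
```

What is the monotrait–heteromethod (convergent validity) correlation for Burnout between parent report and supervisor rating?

Same trait (Bur), different methods: r(Bur1, Bur2) = 0.38.

0.38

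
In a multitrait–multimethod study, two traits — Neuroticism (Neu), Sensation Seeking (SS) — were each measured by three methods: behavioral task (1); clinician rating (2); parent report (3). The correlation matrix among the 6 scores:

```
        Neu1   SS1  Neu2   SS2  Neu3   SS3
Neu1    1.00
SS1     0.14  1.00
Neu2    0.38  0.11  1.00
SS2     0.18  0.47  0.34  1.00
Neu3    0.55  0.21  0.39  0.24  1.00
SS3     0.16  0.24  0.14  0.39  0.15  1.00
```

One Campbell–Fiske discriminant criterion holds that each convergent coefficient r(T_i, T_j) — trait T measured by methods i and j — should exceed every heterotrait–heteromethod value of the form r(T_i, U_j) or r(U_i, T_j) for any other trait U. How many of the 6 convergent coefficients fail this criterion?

Each convergent coefficient versus the relevant comparison correlations:
Neu (methods 1·2): 0.38 vs {0.18, 0.11} → pass.
Neu (methods 1·3): 0.55 vs {0.16, 0.21} → pass.
Neu (methods 2·3): 0.39 vs {0.14, 0.24} → pass.
SS (methods 1·2): 0.47 vs {0.11, 0.18} → pass.
SS (methods 1·3): 0.24 vs {0.21, 0.16} → pass.
SS (methods 2·3): 0.39 vs {0.24, 0.14} → pass.
0 of 6 fail.

0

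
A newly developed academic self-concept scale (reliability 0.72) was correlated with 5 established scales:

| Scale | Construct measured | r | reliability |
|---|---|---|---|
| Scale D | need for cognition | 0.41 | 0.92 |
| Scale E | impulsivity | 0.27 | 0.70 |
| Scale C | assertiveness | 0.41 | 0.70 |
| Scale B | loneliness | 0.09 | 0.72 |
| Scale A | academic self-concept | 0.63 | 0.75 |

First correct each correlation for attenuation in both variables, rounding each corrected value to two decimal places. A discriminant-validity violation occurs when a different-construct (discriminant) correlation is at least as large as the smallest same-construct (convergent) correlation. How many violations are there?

0

Disattenuated r (r / √(r_scale · r_new)):
  Scale D (disc): 0.41 / √(0.92·0.72) = 0.50
  Scale E (disc): 0.27 / √(0.70·0.72) = 0.38
  Scale C (disc): 0.41 / √(0.70·0.72) = 0.58
  Scale B (disc): 0.09 / √(0.72·0.72) = 0.13
  Scale A (conv): 0.63 / √(0.75·0.72) = 0.86
Smallest convergent = 0.86. Discriminant values: 0.50, 0.38, 0.58, 0.13; count ≥ 0.86 → 0.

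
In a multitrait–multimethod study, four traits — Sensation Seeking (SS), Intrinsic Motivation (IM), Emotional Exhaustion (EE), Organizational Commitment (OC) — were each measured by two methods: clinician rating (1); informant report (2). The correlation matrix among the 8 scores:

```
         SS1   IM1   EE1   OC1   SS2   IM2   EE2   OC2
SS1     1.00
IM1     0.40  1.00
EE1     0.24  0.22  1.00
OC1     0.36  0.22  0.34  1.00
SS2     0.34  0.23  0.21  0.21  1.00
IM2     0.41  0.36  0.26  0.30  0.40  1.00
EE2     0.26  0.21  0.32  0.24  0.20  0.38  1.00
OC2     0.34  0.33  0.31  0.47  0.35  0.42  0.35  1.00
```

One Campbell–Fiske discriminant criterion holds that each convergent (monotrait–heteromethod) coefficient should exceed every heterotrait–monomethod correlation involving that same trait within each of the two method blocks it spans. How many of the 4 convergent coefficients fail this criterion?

3

Convergent coefficients and their comparison sets:
SS (methods 1·2): 0.34 vs {0.40, 0.40, 0.24, 0.20, 0.36, 0.35} → fail.
IM (methods 1·2): 0.36 vs {0.40, 0.40, 0.22, 0.38, 0.22, 0.42} → fail.
EE (methods 1·2): 0.32 vs {0.24, 0.20, 0.22, 0.38, 0.34, 0.35} → fail.
OC (methods 1·2): 0.47 vs {0.36, 0.35, 0.22, 0.42, 0.34, 0.35} → pass.
3 of 4 fail.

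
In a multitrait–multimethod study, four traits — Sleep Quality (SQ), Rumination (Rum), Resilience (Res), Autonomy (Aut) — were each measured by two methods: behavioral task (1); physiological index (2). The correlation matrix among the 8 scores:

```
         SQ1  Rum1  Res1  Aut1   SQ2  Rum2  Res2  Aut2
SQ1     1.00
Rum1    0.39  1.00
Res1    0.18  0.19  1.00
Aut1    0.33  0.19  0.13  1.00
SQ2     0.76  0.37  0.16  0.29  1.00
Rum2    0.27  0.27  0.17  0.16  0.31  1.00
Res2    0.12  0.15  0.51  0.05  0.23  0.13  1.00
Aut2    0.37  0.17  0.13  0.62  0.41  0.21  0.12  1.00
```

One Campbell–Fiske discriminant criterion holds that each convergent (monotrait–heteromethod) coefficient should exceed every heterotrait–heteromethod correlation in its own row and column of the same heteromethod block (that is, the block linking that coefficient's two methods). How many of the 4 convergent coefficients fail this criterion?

1

Checking each validity diagonal entry against its comparison values:
SQ (methods 1·2): 0.76 vs {0.27, 0.37, 0.12, 0.16, 0.37, 0.29} → pass.
Rum (methods 1·2): 0.27 vs {0.37, 0.27, 0.15, 0.17, 0.17, 0.16} → fail.
Res (methods 1·2): 0.51 vs {0.16, 0.12, 0.17, 0.15, 0.13, 0.05} → pass.
Aut (methods 1·2): 0.62 vs {0.29, 0.37, 0.16, 0.17, 0.05, 0.13} → pass.
1 of 4 fail.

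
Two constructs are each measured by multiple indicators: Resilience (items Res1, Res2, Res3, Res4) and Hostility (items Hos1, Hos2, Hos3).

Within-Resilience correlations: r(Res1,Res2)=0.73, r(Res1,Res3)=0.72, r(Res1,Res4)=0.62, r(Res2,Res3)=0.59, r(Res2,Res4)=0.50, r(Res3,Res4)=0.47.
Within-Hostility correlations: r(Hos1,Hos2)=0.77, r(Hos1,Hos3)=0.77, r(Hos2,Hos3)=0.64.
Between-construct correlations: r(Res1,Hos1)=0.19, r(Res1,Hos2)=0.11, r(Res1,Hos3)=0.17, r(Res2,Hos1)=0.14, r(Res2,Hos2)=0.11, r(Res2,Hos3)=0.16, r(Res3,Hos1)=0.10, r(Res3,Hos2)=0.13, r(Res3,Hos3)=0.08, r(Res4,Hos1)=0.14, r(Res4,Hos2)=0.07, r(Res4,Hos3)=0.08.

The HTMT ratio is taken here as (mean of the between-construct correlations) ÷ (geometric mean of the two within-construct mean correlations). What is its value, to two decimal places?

Between-construct mean = 1.48/12 = 0.1233.
Mean within-Res = 3.63/6 = 0.6050; mean within-Hos = 2.18/3 = 0.7267.
Geometric mean = √(0.6050 × 0.7267) = 0.6631.
HTMT = 0.1233 / 0.6631 = 0.19.

0.19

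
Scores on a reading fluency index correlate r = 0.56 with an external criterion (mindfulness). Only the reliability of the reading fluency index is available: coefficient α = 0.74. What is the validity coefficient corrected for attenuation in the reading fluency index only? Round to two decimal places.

0.65

Single correction: r_c = r_obs / √r_xx = 0.56 / √0.74 = 0.56 / 0.8602 ≈ 0.65.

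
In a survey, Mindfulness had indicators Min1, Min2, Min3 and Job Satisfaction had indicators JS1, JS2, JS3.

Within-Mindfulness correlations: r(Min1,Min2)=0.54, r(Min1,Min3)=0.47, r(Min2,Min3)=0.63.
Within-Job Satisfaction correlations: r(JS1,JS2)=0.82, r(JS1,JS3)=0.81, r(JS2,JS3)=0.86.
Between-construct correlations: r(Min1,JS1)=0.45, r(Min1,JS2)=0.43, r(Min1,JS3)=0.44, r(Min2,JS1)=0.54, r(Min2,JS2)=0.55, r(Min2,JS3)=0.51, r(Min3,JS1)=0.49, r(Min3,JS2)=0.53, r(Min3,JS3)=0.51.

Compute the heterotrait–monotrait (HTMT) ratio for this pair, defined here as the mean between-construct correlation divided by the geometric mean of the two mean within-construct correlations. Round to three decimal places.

0.734

Between-construct mean = 4.45/9 = 0.4944.
Mean within-Min = 1.64/3 = 0.5467; mean within-JS = 2.49/3 = 0.8300.
Geometric mean = √(0.5467 × 0.8300) = 0.6736.
HTMT = 0.4944 / 0.6736 = 0.734.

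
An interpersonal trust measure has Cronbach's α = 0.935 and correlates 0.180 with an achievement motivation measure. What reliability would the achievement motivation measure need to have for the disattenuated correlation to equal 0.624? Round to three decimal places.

0.089

r_true = r_obs / √(r_xx · r_yy) ⇒ 0.624 = 0.180 / √(0.935 · r_yy).
√(0.935 · r_yy) = 0.180 / 0.624 = 0.2885; 0.935 · r_yy = 0.0832; r_yy = 0.0832 / 0.935 ≈ 0.089.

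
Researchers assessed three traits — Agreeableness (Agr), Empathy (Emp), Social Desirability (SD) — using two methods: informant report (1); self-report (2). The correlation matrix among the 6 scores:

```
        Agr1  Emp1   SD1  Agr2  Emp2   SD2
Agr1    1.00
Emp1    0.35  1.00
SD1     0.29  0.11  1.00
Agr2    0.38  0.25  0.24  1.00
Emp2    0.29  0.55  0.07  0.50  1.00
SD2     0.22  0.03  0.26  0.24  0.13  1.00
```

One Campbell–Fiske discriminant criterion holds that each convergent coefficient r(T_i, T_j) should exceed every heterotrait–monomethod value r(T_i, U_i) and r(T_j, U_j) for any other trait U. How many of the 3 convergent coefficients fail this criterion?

2

Checking each validity diagonal entry against its comparison values:
Agr (methods 1·2): 0.38 vs {0.35, 0.50, 0.29, 0.24} → fail.
Emp (methods 1·2): 0.55 vs {0.35, 0.50, 0.11, 0.13} → pass.
SD (methods 1·2): 0.26 vs {0.29, 0.24, 0.11, 0.13} → fail.
2 of 3 fail.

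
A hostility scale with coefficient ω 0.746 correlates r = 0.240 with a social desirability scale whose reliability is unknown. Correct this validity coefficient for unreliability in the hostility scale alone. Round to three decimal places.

0.278

Single correction: r_c = r_obs / √r_xx = 0.240 / √0.746 = 0.240 / 0.8637 ≈ 0.278.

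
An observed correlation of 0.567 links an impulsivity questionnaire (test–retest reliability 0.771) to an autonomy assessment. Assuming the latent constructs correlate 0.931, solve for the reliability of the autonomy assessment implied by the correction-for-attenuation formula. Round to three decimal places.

0.481

r_true = r_obs / √(r_xx · r_yy) ⇒ 0.931 = 0.567 / √(0.771 · r_yy).
√(0.771 · r_yy) = 0.567 / 0.931 = 0.6090; 0.771 · r_yy = 0.3709; r_yy = 0.3709 / 0.771 ≈ 0.481.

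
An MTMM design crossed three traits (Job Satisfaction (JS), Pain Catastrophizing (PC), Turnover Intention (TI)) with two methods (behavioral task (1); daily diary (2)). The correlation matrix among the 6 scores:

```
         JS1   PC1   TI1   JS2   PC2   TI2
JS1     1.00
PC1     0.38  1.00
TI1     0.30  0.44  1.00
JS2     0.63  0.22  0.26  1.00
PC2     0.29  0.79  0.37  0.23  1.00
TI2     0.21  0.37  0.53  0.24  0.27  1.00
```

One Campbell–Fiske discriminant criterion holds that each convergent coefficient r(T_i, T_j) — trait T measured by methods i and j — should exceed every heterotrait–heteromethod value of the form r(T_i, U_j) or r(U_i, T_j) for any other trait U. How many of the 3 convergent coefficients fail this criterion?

Convergent coefficients and their comparison sets:
JS (methods 1·2): 0.63 vs {0.29, 0.22, 0.21, 0.26} → pass.
PC (methods 1·2): 0.79 vs {0.22, 0.29, 0.37, 0.37} → pass.
TI (methods 1·2): 0.53 vs {0.26, 0.21, 0.37, 0.37} → pass.
0 of 3 fail.

0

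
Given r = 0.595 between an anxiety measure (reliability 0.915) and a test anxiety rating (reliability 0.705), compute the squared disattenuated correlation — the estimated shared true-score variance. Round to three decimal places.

Disattenuated r = 0.595 / √(0.915 × 0.705) = 0.595 / 0.8032 = 0.7408.
Shared true-score variance = 0.7408² = 0.5488 ≈ 0.549.

0.549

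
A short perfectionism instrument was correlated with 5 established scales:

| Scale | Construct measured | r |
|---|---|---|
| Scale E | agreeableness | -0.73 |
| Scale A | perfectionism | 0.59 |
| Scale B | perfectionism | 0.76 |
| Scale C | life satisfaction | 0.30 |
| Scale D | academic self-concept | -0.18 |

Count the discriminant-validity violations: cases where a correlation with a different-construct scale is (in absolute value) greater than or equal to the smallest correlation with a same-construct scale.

Convergent (same construct = perfectionism): Scale A, Scale B.
Smallest convergent = 0.59. Discriminant |r|: 0.73, 0.30, 0.18; count ≥ 0.59 → 1.

1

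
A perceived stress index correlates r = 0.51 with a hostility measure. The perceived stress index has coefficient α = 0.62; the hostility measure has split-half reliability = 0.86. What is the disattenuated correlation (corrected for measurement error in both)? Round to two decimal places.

0.70

r_true = r_obs / √(r_xx · r_yy) = 0.51 / √(0.62 × 0.86) = 0.51 / √0.5332 = 0.51 / 0.7302 ≈ 0.70.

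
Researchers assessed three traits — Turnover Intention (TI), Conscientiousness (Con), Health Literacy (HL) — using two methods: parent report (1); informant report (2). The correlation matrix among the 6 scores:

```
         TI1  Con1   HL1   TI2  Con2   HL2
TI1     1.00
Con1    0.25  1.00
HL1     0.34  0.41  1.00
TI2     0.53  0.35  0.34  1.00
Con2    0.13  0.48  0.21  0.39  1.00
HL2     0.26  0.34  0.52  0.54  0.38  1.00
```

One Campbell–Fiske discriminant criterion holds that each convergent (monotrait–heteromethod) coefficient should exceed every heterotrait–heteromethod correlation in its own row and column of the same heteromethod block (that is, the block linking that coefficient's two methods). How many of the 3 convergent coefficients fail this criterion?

0

Each convergent coefficient versus the relevant comparison correlations:
TI (methods 1·2): 0.53 vs {0.13, 0.35, 0.26, 0.34} → pass.
Con (methods 1·2): 0.48 vs {0.35, 0.13, 0.34, 0.21} → pass.
HL (methods 1·2): 0.52 vs {0.34, 0.26, 0.21, 0.34} → pass.
0 of 3 fail.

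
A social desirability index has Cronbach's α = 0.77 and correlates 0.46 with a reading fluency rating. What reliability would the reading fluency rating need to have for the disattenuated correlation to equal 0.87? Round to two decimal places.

r_true = r_obs / √(r_xx · r_yy) ⇒ 0.87 = 0.46 / √(0.77 · r_yy).
√(0.77 · r_yy) = 0.46 / 0.87 = 0.5287; 0.77 · r_yy = 0.2795; r_yy = 0.2795 / 0.77 ≈ 0.36.

0.36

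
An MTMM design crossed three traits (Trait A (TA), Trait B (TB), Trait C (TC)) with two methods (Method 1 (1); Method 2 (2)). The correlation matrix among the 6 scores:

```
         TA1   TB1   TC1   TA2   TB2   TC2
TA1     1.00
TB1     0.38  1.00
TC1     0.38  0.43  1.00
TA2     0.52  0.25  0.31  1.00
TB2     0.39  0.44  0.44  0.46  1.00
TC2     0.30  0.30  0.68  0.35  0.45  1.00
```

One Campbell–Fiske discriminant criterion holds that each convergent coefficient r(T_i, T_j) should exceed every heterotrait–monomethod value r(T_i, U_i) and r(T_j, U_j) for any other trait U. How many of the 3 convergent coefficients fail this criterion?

1

Checking each validity diagonal entry against its comparison values:
TA (methods 1·2): 0.52 vs {0.38, 0.46, 0.38, 0.35} → pass.
TB (methods 1·2): 0.44 vs {0.38, 0.46, 0.43, 0.45} → fail.
TC (methods 1·2): 0.68 vs {0.38, 0.35, 0.43, 0.45} → pass.
1 of 3 fail.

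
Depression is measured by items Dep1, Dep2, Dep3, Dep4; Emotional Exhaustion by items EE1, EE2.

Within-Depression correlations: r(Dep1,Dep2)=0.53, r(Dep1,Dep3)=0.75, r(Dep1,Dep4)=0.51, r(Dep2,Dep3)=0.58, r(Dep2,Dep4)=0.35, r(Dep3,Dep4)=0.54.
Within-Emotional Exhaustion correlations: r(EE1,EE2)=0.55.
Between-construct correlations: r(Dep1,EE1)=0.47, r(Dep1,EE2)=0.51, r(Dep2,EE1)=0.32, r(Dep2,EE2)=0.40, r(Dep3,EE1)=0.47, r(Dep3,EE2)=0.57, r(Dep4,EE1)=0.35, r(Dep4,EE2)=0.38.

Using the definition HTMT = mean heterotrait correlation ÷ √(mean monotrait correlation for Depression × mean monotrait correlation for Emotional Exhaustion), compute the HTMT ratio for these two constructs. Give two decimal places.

Mean between = 3.47/8 = 0.4338.
Mean within-Dep = 3.26/6 = 0.5433; mean within-EE = 0.55/1 = 0.5500.
Geometric mean = √(0.5433 × 0.5500) = 0.5466.
HTMT = 0.4338 / 0.5466 = 0.79.

0.79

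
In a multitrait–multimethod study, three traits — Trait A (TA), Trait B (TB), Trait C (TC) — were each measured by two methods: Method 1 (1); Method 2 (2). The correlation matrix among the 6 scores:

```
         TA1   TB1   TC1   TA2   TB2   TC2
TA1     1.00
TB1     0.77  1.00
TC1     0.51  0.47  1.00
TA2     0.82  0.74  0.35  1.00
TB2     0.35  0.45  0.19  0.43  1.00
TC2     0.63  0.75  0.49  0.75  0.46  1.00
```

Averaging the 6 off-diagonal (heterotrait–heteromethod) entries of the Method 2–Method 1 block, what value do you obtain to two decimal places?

HTHM values (method 2 × method 1): 0.74, 0.35, 0.35, 0.19, 0.63, 0.75; mean = 3.01/6 = 0.50.

0.50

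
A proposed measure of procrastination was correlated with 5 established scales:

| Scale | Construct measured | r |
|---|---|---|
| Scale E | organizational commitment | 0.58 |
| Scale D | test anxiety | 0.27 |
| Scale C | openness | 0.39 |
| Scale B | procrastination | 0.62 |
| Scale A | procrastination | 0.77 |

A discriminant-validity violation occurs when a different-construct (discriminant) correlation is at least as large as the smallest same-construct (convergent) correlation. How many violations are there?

0

Convergent (same construct = procrastination): Scale B, Scale A.
Smallest convergent = 0.62. Discriminant values: 0.58, 0.27, 0.39; count ≥ 0.62 → 0.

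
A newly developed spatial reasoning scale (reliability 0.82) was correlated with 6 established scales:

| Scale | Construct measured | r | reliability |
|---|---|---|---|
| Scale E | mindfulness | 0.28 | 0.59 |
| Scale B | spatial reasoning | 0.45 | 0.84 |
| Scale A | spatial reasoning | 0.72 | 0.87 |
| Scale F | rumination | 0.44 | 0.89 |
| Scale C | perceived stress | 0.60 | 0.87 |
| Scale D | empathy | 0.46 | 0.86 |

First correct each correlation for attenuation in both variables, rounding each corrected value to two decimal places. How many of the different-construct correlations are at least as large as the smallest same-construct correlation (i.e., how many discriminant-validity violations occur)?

2

Disattenuated r (r / √(r_scale · r_new)):
  Scale E (disc): 0.28 / √(0.59·0.82) = 0.40
  Scale B (conv): 0.45 / √(0.84·0.82) = 0.54
  Scale A (conv): 0.72 / √(0.87·0.82) = 0.85
  Scale F (disc): 0.44 / √(0.89·0.82) = 0.52
  Scale C (disc): 0.60 / √(0.87·0.82) = 0.71
  Scale D (disc): 0.46 / √(0.86·0.82) = 0.55
Smallest convergent = 0.54. Discriminant values: 0.40, 0.52, 0.71, 0.55; count ≥ 0.54 → 2.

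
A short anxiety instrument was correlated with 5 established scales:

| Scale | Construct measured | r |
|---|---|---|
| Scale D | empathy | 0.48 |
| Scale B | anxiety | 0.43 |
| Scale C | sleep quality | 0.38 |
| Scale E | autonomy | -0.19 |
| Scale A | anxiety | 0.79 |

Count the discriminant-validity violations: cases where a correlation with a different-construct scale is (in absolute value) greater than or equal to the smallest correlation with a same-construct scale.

1

Convergent (same construct = anxiety): Scale B, Scale A.
Smallest convergent = 0.43. Discriminant |r|: 0.48, 0.38, 0.19; count ≥ 0.43 → 1.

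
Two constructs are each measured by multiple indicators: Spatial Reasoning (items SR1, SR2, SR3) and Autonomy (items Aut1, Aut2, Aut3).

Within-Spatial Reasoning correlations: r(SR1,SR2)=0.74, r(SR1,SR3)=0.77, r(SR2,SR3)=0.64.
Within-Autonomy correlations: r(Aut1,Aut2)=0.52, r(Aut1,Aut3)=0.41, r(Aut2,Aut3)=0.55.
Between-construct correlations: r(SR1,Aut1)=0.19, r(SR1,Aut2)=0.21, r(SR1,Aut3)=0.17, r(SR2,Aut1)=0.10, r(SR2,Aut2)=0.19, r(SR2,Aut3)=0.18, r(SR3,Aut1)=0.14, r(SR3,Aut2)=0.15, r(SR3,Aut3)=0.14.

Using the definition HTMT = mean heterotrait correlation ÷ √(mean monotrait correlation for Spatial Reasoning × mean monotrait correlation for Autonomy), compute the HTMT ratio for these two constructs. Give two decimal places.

Between-construct mean = 1.47/9 = 0.1633.
Mean within-SR = 2.15/3 = 0.7167; mean within-Aut = 1.48/3 = 0.4933.
Geometric mean = √(0.7167 × 0.4933) = 0.5946.
HTMT = 0.1633 / 0.5946 = 0.27.

0.27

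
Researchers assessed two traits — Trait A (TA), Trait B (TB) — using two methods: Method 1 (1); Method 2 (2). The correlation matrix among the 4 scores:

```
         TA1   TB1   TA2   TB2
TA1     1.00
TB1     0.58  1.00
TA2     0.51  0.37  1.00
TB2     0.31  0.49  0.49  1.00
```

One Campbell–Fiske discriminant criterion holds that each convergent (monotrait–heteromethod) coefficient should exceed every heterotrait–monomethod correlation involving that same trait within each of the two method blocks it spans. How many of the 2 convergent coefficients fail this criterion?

Each convergent coefficient versus the relevant comparison correlations:
TA (methods 1·2): 0.51 vs {0.58, 0.49} → fail.
TB (methods 1·2): 0.49 vs {0.58, 0.49} → fail.
2 of 2 fail.

2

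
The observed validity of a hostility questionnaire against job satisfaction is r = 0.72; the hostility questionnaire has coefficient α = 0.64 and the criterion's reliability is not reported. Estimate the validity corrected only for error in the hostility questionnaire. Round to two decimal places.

0.90

Single correction: r_c = r_obs / √r_xx = 0.72 / √0.64 = 0.72 / 0.8000 ≈ 0.90.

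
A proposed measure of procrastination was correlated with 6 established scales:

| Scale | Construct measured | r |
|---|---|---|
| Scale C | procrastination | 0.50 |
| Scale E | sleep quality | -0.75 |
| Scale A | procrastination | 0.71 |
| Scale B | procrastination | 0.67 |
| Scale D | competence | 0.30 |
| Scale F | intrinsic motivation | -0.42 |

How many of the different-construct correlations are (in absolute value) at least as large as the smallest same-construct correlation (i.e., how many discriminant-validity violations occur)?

1

Convergent (same construct = procrastination): Scale C, Scale A, Scale B.
Smallest convergent = 0.50. Discriminant |r|: 0.75, 0.30, 0.42; count ≥ 0.50 → 1.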